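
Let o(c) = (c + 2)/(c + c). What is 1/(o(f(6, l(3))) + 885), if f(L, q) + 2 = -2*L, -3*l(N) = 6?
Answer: 7/6198 ≈ 0.0011294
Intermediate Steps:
l(N) = -2 (l(N) = -1/3*6 = -2)
f(L, q) = -2 - 2*L
o(c) = (2 + c)/(2*c) (o(c) = (2 + c)/((2*c)) = (2 + c)*(1/(2*c)) = (2 + c)/(2*c))
1/(o(f(6, l(3))) + 885) = 1/((2 + (-2 - 2*6))/(2*(-2 - 2*6)) + 885) = 1/((2 + (-2 - 12))/(2*(-2 - 12)) + 885) = 1/((1/2)*(2 - 14)/(-14) + 885) = 1/((1/2)*(-1/14)*(-12) + 885) = 1/(3/7 + 885) = 1/(6198/7) = 7/6198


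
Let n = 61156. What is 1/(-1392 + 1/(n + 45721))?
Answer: -106877/148772783 ≈ -0.00071839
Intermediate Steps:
1/(-1392 + 1/(n + 45721)) = 1/(-1392 + 1/(61156 + 45721)) = 1/(-1392 + 1/106877) = 1/(-148772783/106877) = -106877/148772783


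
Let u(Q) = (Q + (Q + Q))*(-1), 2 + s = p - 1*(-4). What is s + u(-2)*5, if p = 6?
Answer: 38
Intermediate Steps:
s = 8 (s = -2 + (6 - 1*(-4)) = -2 + (6 + 4) = -2 + 10 = 8)
u(Q) = -3*Q (u(Q) = (Q + 2*Q)*(-1) = (3*Q)*(-1) = -3*Q)
s + u(-2)*5 = 8 - 3*(-2)*5 = 8 + 6*5 = 8 + 30 = 38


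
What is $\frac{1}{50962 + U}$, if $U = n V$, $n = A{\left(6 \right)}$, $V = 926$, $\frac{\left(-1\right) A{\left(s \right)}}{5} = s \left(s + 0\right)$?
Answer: $- \frac{1}{115718} \approx -8.6417 \cdot 10^{-6}$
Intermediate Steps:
$A{\left(s \right)} = - 5 s^{2}$ ($A{\left(s \right)} = - 5 s \left(s + 0\right) = - 5 s s = - 5 s^{2}$)
$n = -180$ ($n = - 5 \cdot 6^{2} = \left(-5\right) 36 = -180$)
$U = -166680$ ($U = \left(-180\right) 926 = -166680$)
$\frac{1}{50962 + U} = \frac{1}{50962 - 166680} = \frac{1}{-115718} = - \frac{1}{115718}$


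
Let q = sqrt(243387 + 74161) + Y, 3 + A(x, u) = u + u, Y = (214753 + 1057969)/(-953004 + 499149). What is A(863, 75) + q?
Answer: 65443963/453855 + 2*sqrt(79387) ≈ 707.71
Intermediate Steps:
Y = -1272722/453855 (Y = 1272722/(-453855) = 1272722*(-1/453855) = -1272722/453855 ≈ -2.8042)
A(x, u) = -3 + 2*u (A(x, u) = -3 + (u + u) = -3 + 2*u)
q = -1272722/453855 + 2*sqrt(79387) (q = sqrt(243387 + 74161) - 1272722/453855 = sqrt(317548) - 1272722/453855 = 2*sqrt(79387) - 1272722/453855 = -1272722/453855 + 2*sqrt(79387) ≈ 560.71)
A(863, 75) + q = (-3 + 2*75) + (-1272722/453855 + 2*sqrt(79387)) = (-3 + 150) + (-1272722/453855 + 2*sqrt(79387)) = 147 + (-1272722/453855 + 2*sqrt(79387)) = 65443963/453855 + 2*sqrt(79387)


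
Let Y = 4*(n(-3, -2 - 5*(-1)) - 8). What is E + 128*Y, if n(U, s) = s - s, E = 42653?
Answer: 38557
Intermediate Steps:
n(U, s) = 0
Y = -32 (Y = 4*(0 - 8) = 4*(-8) = -32)
E + 128*Y = 42653 + 128*(-32) = 42653 - 4096 = 38557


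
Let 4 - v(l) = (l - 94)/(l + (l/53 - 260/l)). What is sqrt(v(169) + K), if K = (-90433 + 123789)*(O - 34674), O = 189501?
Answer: sqrt(71395822538436323794)/117578 ≈ 71864.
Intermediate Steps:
v(l) = 4 - (-94 + l)/(-260/l + 54*l/53) (v(l) = 4 - (l - 94)/(l + (l/53 - 260/l)) = 4 - (-94 + l)/(l + (l*(1/53) - 260/l)) = 4 - (-94 + l)/(l + (l/53 - 260/l)) = 4 - (-94 + l)/(l + (-260/l + l/53)) = 4 - (-94 + l)/(-260/l + 54*l/53))
K = 5164409412 (K = (-90433 + 123789)*(189501 - 34674) = 33356*154827 = 5164409412)
sqrt(v(169) + K) = sqrt((-55120 + 163*169**2 + 4982*169)/(2*(-6890 + 27*169**2)) + 5164409412) = sqrt((-55120 + 163*28561 + 841958)/(2*(-6890 + 27*28561)) + 5164409412) = sqrt((-55120 + 4655443 + 841958)/(2*(-6890 + 771147)) + 5164409412) = sqrt((1/2)*5442281/764257 + 5164409412) = sqrt((1/2)*(1/764257)*5442281 + 5164409412) = sqrt(418637/117578 + 5164409412) = sqrt(607220930262773/117578) = sqrt(71395822538436323794)/117578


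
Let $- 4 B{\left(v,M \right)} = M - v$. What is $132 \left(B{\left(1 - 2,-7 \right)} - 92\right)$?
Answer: $-11946$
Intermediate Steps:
$B{\left(v,M \right)} = - \frac{M}{4} + \frac{v}{4}$ ($B{\left(v,M \right)} = - \frac{M - v}{4} = - \frac{M}{4} + \frac{v}{4}$)
$132 \left(B{\left(1 - 2,-7 \right)} - 92\right) = 132 \left(\left(\left(- \frac{1}{4}\right) \left(-7\right) + \frac{1 - 2}{4}\right) - 92\right) = 132 \left(\left(\frac{7}{4} + \frac{1}{4} \left(-1\right)\right) - 92\right) = 132 \left(\left(\frac{7}{4} - \frac{1}{4}\right) - 92\right) = 132 \left(\frac{3}{2} - 92\right) = 132 \left(- \frac{181}{2}\right) = -11946$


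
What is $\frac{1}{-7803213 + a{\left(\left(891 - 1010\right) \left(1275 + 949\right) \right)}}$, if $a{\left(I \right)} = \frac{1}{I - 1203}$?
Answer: $- \frac{265859}{2074554404968} \approx -1.2815 \cdot 10^{-7}$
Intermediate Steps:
$a{\left(I \right)} = \frac{1}{-1203 + I}$
$\frac{1}{-7803213 + a{\left(\left(891 - 1010\right) \left(1275 + 949\right) \right)}} = \frac{1}{-7803213 + \frac{1}{-1203 + \left(891 - 1010\right) \left(1275 + 949\right)}} = \frac{1}{-7803213 + \frac{1}{-1203 - 264656}} = \frac{1}{-7803213 + \frac{1}{-265859}} = \frac{1}{-7803213 - \frac{1}{265859}} = \frac{1}{- \frac{2074554404968}{265859}} = - \frac{265859}{2074554404968}$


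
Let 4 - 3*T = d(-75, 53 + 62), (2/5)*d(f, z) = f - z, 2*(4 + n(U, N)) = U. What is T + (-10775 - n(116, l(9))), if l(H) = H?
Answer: -32008/3 ≈ -10669.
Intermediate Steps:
n(U, N) = -4 + U/2
d(f, z) = -5*z/2 + 5*f/2 (d(f, z) = 5*(f - z)/2 = -5*z/2 + 5*f/2)
T = 479/3 (T = 4/3 - (-5*(53 + 62)/2 + (5/2)*(-75))/3 = 4/3 - (-5/2*115 - 375/2)/3 = 4/3 - (-575/2 - 375/2)/3 = 4/3 - ⅓*(-475) = 4/3 + 475/3 = 479/3 ≈ 159.67)
T + (-10775 - n(116, l(9))) = 479/3 + (-10775 - (-4 + (½)*116)) = 479/3 + (-10775 - (-4 + 58)) = 479/3 + (-10775 - 1*54) = 479/3 + (-10775 - 54) = 479/3 - 10829 = -32008/3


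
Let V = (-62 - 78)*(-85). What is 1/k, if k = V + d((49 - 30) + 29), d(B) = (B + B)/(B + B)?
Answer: 1/11901 ≈ 8.4027e-5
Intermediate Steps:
d(B) = 1 (d(B) = (2*B)/((2*B)) = (2*B)*(1/(2*B)) = 1)
V = 11900 (V = -140*(-85) = 11900)
k = 11901 (k = 11900 + 1 = 11901)
1/k = 1/11901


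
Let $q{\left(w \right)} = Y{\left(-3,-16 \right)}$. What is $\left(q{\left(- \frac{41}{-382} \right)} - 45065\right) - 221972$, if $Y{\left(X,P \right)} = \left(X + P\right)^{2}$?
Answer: $-266676$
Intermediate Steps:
$Y{\left(X,P \right)} = \left(P + X\right)^{2}$
$q{\left(w \right)} = 361$ ($q{\left(w \right)} = \left(-16 - 3\right)^{2} = \left(-19\right)^{2} = 361$)
$\left(q{\left(- \frac{41}{-382} \right)} - 45065\right) - 221972 = \left(361 - 45065\right) - 221972 = -44704 - 221972 = -266676$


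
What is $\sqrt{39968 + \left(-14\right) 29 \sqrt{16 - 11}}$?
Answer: $\sqrt{39968 - 406 \sqrt{5}} \approx 197.64$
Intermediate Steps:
$\sqrt{39968 + \left(-14\right) 29 \sqrt{16 - 11}} = \sqrt{39968 - 406 \sqrt{5}}$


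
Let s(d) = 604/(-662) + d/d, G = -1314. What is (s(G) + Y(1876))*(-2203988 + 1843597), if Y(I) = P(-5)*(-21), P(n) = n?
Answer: -12535840544/331 ≈ -3.7873e+7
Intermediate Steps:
Y(I) = 105 (Y(I) = -5*(-21) = 105)
s(d) = 29/331 (s(d) = 604*(-1/662) + 1 = -302/331 + 1 = 29/331)
(s(G) + Y(1876))*(-2203988 + 1843597) = (29/331 + 105)*(-2203988 + 1843597) = (34784/331)*(-360391) = -12535840544/331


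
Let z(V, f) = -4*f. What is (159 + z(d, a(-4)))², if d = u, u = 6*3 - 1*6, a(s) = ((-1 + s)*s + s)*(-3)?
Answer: 123201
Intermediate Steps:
a(s) = -3*s - 3*s*(-1 + s) (a(s) = (s*(-1 + s) + s)*(-3) = (s + s*(-1 + s))*(-3) = -3*s - 3*s*(-1 + s))
u = 12 (u = 18 - 6 = 12)
d = 12
(159 + z(d, a(-4)))² = (159 - (-12)*(-4)²)² = (159 - (-12)*16)² = (159 - 4*(-48))² = (159 + 192)² = 351² = 123201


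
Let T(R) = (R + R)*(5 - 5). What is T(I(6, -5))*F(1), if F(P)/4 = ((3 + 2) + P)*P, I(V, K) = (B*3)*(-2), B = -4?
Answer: 0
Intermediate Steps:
I(V, K) = 24 (I(V, K) = -4*3*(-2) = -12*(-2) = 24)
T(R) = 0 (T(R) = (2*R)*0 = 0)
F(P) = 4*P*(5 + P) (F(P) = 4*(((3 + 2) + P)*P) = 4*((5 + P)*P) = 4*(P*(5 + P)) = 4*P*(5 + P))
T(I(6, -5))*F(1) = 0*(4*1*(5 + 1)) = 0*(4*1*6) = 0*24 = 0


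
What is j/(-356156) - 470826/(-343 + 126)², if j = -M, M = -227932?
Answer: -44605148701/4192757471 ≈ -10.639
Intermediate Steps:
j = 227932 (j = -1*(-227932) = 227932)
j/(-356156) - 470826/(-343 + 126)² = 227932/(-356156) - 470826/(-343 + 126)² = 227932*(-1/356156) - 470826/((-217)²) = -56983/89039 - 470826/47089 = -44605148701/4192757471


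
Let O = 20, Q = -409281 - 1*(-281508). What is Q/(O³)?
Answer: -127773/8000 ≈ -15.972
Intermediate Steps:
Q = -127773 (Q = -409281 + 281508 = -127773)
Q/(O³) = -127773/(20³) = -127773/8000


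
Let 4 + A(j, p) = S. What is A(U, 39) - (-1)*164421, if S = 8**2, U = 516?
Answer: 164481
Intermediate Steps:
S = 64
A(j, p) = 60 (A(j, p) = -4 + 64 = 60)
A(U, 39) - (-1)*164421 = 60 - (-1)*164421 = 60 - 1*(-164421) = 60 + 164421 = 164481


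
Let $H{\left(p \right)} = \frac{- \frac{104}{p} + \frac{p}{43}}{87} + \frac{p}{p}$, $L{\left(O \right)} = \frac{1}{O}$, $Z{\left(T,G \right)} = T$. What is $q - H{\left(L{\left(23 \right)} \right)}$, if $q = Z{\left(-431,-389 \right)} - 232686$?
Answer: $- \frac{20055806387}{86043} \approx -2.3309 \cdot 10^{5}$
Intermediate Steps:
$q = -233117$ ($q = -431 - 232686 = -233117$)
$H{\left(p \right)} = 1 - \frac{104}{87 p} + \frac{p}{3741}$ ($H{\left(p \right)} = \left(- \frac{104}{p} + p \frac{1}{43}\right) \frac{1}{87} + 1 = \left(- \frac{104}{p} + \frac{p}{43}\right) \frac{1}{87} + 1 = \left(- \frac{104}{87 p} + \frac{p}{3741}\right) + 1 = 1 - \frac{104}{87 p} + \frac{p}{3741}$)
$q - H{\left(L{\left(23 \right)} \right)} = -233117 - \frac{-4472 + \frac{3741 + \frac{1}{23}}{23}}{3741 \cdot \frac{1}{23}} = -233117 - \frac{\frac{1}{\frac{1}{23}} \left(-4472 + \frac{3741 + \frac{1}{23}}{23}\right)}{3741} = -233117 - \frac{1}{3741} \cdot 23 \left(-4472 + \frac{1}{23} \cdot \frac{86044}{23}\right) = -233117 - \frac{1}{3741} \cdot 23 \left(-4472 + \frac{86044}{529}\right) = -233117 - \frac{1}{3741} \cdot 23 \left(- \frac{2279644}{529}\right) = -233117 - - \frac{2279644}{86043} = -233117 + \frac{2279644}{86043} = - \frac{20055806387}{86043}$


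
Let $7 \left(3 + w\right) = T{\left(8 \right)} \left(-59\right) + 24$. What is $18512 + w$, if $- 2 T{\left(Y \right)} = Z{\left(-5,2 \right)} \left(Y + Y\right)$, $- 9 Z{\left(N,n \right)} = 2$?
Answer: $\frac{166477}{9} \approx 18497.0$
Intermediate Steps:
$Z{\left(N,n \right)} = - \frac{2}{9}$ ($Z{\left(N,n \right)} = \left(- \frac{1}{9}\right) 2 = - \frac{2}{9}$)
$T{\left(Y \right)} = \frac{2 Y}{9}$ ($T{\left(Y \right)} = - \frac{\left(- \frac{2}{9}\right) \left(Y + Y\right)}{2} = - \frac{\left(- \frac{2}{9}\right) 2 Y}{2} = - \frac{\left(- \frac{4}{9}\right) Y}{2} = \frac{2 Y}{9}$)
$w = - \frac{131}{9}$ ($w = -3 + \frac{\frac{2}{9} \cdot 8 \left(-59\right) + 24}{7} = -3 + \frac{\frac{16}{9} \left(-59\right) + 24}{7} = -3 + \frac{- \frac{944}{9} + 24}{7} = -3 + \frac{1}{7} \left(- \frac{728}{9}\right) = -3 - \frac{104}{9} = - \frac{131}{9} \approx -14.556$)
$18512 + w = 18512 - \frac{131}{9} = \frac{166477}{9}$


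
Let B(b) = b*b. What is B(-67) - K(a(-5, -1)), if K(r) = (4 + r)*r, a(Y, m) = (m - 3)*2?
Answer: 4457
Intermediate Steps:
a(Y, m) = -6 + 2*m (a(Y, m) = (-3 + m)*2 = -6 + 2*m)
B(b) = b**2
K(r) = r*(4 + r)
B(-67) - K(a(-5, -1)) = (-67)**2 - (-6 + 2*(-1))*(4 + (-6 + 2*(-1))) = 4489 - (-6 - 2)*(4 + (-6 - 2)) = 4489 - (-8)*(4 - 8) = 4489 - (-8)*(-4) = 4489 - 1*32 = 4489 - 32 = 4457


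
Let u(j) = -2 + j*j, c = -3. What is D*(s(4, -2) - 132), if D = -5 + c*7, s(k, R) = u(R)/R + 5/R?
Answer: 3523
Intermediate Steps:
u(j) = -2 + j²
s(k, R) = 5/R + (-2 + R²)/R (s(k, R) = (-2 + R²)/R + 5/R = 5/R + (-2 + R²)/R)
D = -26 (D = -5 - 3*7 = -5 - 21 = -26)
D*(s(4, -2) - 132) = -26*((-2 + 3/(-2)) - 132) = -26*((-2 + 3*(-½)) - 132) = -26*((-2 - 3/2) - 132) = -26*(-7/2 - 132) = -26*(-271/2) = 3523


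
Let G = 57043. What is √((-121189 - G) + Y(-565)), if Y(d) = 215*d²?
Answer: 3*√7606127 ≈ 8273.8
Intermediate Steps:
√((-121189 - G) + Y(-565)) = √((-121189 - 1*57043) + 215*(-565)²) = √((-121189 - 57043) + 215*319225) = √(-178232 + 68633375) = √68455143 = 3*√7606127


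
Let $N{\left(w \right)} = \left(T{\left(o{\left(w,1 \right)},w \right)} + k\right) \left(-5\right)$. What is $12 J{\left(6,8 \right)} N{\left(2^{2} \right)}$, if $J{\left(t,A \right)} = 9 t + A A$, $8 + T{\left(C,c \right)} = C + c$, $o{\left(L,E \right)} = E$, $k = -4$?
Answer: $49560$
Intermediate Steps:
$T{\left(C,c \right)} = -8 + C + c$ ($T{\left(C,c \right)} = -8 + \left(C + c\right) = -8 + C + c$)
$J{\left(t,A \right)} = A^{2} + 9 t$ ($J{\left(t,A \right)} = 9 t + A^{2} = A^{2} + 9 t$)
$N{\left(w \right)} = 55 - 5 w$ ($N{\left(w \right)} = \left(\left(-8 + 1 + w\right) - 4\right) \left(-5\right) = \left(\left(-7 + w\right) - 4\right) \left(-5\right) = \left(-11 + w\right) \left(-5\right) = 55 - 5 w$)
$12 J{\left(6,8 \right)} N{\left(2^{2} \right)} = 12 \left(8^{2} + 9 \cdot 6\right) \left(55 - 5 \cdot 2^{2}\right) = 12 \left(64 + 54\right) \left(55 - 20\right) = 12 \cdot 118 \left(55 - 20\right) = 1416 \cdot 35 = 49560$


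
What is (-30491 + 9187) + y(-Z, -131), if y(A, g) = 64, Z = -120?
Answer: -21240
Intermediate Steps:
(-30491 + 9187) + y(-Z, -131) = (-30491 + 9187) + 64 = -21304 + 64 = -21240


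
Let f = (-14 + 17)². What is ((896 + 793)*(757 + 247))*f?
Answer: 15261804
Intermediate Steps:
f = 9 (f = 3² = 9)
((896 + 793)*(757 + 247))*f = ((896 + 793)*(757 + 247))*9 = (1689*1004)*9 = 1695756*9 = 15261804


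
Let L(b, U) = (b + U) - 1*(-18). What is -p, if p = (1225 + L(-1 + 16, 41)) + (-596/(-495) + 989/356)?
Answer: -229611511/176220 ≈ -1303.0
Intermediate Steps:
L(b, U) = 18 + U + b (L(b, U) = (U + b) + 18 = 18 + U + b)
p = 229611511/176220 (p = (1225 + (18 + 41 + (-1 + 16))) + (-596/(-495) + 989/356) = (1225 + (18 + 41 + 15)) + (-596*(-1/495) + 989*(1/356)) = (1225 + 74) + (596/495 + 989/356) = 1299 + 701731/176220 = 229611511/176220 ≈ 1303.0)
-p = -1*229611511/176220 = -229611511/176220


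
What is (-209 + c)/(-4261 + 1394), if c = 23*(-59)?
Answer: 1566/2867 ≈ 0.54622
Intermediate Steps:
c = -1357
(-209 + c)/(-4261 + 1394) = (-209 - 1357)/(-4261 + 1394) = -1566/(-2867) = -1566*(-1/2867) = 1566/2867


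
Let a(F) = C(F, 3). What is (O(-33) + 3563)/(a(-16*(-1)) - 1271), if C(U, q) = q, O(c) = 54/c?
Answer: -39175/13948 ≈ -2.8086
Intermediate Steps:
a(F) = 3
(O(-33) + 3563)/(a(-16*(-1)) - 1271) = (54/(-33) + 3563)/(3 - 1271) = (54*(-1/33) + 3563)/(-1268) = (-18/11 + 3563)*(-1/1268) = (39175/11)*(-1/1268) = -39175/13948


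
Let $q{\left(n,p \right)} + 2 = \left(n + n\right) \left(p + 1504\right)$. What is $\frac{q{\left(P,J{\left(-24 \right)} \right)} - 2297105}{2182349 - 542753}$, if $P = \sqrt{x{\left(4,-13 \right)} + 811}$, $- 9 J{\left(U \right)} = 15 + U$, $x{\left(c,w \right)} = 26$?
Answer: $- \frac{2297107}{1639596} + \frac{215 \sqrt{93}}{39038} \approx -1.3479$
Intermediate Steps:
$J{\left(U \right)} = - \frac{5}{3} - \frac{U}{9}$ ($J{\left(U \right)} = - \frac{15 + U}{9} = - \frac{5}{3} - \frac{U}{9}$)
$P = 3 \sqrt{93}$ ($P = \sqrt{26 + 811} = \sqrt{837} = 3 \sqrt{93} \approx 28.931$)
$q{\left(n,p \right)} = -2 + 2 n \left(1504 + p\right)$ ($q{\left(n,p \right)} = -2 + \left(n + n\right) \left(p + 1504\right) = -2 + 2 n \left(1504 + p\right)$)
$\frac{q{\left(P,J{\left(-24 \right)} \right)} - 2297105}{2182349 - 542753} = \frac{\left(-2 + 3008 \cdot 3 \sqrt{93} + 2 \cdot 3 \sqrt{93} \left(- \frac{5}{3} - - \frac{8}{3}\right)\right) - 2297105}{2182349 - 542753} = \frac{\left(-2 + 9024 \sqrt{93} + 2 \cdot 3 \sqrt{93} \left(- \frac{5}{3} + \frac{8}{3}\right)\right) - 2297105}{1639596} = \left(\left(-2 + 9024 \sqrt{93} + 2 \cdot 3 \sqrt{93} \cdot 1\right) - 2297105\right) \frac{1}{1639596} = \left(\left(-2 + 9024 \sqrt{93} + 6 \sqrt{93}\right) - 2297105\right) \frac{1}{1639596} = \left(\left(-2 + 9030 \sqrt{93}\right) - 2297105\right) \frac{1}{1639596} = \left(-2297107 + 9030 \sqrt{93}\right) \frac{1}{1639596} = - \frac{2297107}{1639596} + \frac{215 \sqrt{93}}{39038}$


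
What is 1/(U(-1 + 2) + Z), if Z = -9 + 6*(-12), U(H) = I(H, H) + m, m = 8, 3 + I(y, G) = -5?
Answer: -1/81 ≈ -0.012346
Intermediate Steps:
I(y, G) = -8 (I(y, G) = -3 - 5 = -8)
U(H) = 0 (U(H) = -8 + 8 = 0)
Z = -81 (Z = -9 - 72 = -81)
1/(U(-1 + 2) + Z) = 1/(0 - 81) = 1/(-81) = -1/81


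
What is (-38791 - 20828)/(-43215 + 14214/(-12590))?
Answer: 125100535/90681844 ≈ 1.3796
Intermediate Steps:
(-38791 - 20828)/(-43215 + 14214/(-12590)) = -59619/(-43215 + 14214*(-1/12590)) = -59619/(-43215 - 7107/6295) = -59619/(-272045532/6295) = -59619*(-6295/272045532) = 125100535/90681844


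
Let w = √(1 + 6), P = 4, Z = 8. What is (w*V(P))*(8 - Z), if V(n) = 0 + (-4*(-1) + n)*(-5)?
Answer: 0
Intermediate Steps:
w = √7 ≈ 2.6458
V(n) = -20 - 5*n (V(n) = 0 + (4 + n)*(-5) = 0 + (-20 - 5*n) = -20 - 5*n)
(w*V(P))*(8 - Z) = (√7*(-20 - 5*4))*(8 - 1*8) = (√7*(-20 - 20))*(8 - 8) = (√7*(-40))*0 = -40*√7*0 = 0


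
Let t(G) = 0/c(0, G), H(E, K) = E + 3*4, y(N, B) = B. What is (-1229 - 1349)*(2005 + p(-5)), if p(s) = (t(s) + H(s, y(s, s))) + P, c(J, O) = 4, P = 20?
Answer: -5238496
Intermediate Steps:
H(E, K) = 12 + E (H(E, K) = E + 12 = 12 + E)
t(G) = 0 (t(G) = 0/4 = 0*(1/4) = 0)
p(s) = 32 + s (p(s) = (0 + (12 + s)) + 20 = (12 + s) + 20 = 32 + s)
(-1229 - 1349)*(2005 + p(-5)) = (-1229 - 1349)*(2005 + (32 - 5)) = -2578*(2005 + 27) = -2578*2032 = -5238496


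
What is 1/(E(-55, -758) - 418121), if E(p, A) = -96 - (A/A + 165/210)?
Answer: -14/5855063 ≈ -2.3911e-6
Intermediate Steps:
E(p, A) = -1369/14 (E(p, A) = -96 - (1 + 165*(1/210)) = -96 - (1 + 11/14) = -96 - 1*25/14 = -96 - 25/14 = -1369/14)
1/(E(-55, -758) - 418121) = 1/(-1369/14 - 418121) = 1/(-5855063/14) = -14/5855063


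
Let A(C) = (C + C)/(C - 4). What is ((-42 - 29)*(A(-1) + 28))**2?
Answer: 101646724/25 ≈ 4.0659e+6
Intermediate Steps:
A(C) = 2*C/(-4 + C) (A(C) = (2*C)/(-4 + C) = 2*C/(-4 + C))
((-42 - 29)*(A(-1) + 28))**2 = ((-42 - 29)*(2*(-1)/(-4 - 1) + 28))**2 = (-71*(2*(-1)/(-5) + 28))**2 = (-71*(2*(-1)*(-1/5) + 28))**2 = (-71*(2/5 + 28))**2 = (-71*142/5)**2 = (-10082/5)**2 = 101646724/25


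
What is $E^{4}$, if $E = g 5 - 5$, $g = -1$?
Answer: $10000$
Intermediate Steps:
$E = -10$ ($E = \left(-1\right) 5 - 5 = -5 - 5 = -10$)
$E^{4} = \left(-10\right)^{4} = 10000$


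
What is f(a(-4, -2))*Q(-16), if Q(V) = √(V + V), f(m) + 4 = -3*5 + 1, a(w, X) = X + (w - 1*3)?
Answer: -72*I*√2 ≈ -101.82*I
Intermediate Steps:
a(w, X) = -3 + X + w (a(w, X) = X + (w - 3) = X + (-3 + w) = -3 + X + w)
f(m) = -18 (f(m) = -4 + (-3*5 + 1) = -4 + (-15 + 1) = -4 - 14 = -18)
Q(V) = √2*√V (Q(V) = √(2*V) = √2*√V)
f(a(-4, -2))*Q(-16) = -18*√2*√(-16) = -18*√2*4*I = -72*I*√2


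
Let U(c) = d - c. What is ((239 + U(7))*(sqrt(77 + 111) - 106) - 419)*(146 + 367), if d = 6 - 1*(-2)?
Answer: -13265667 + 246240*sqrt(47) ≈ -1.1578e+7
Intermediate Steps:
d = 8 (d = 6 + 2 = 8)
U(c) = 8 - c
((239 + U(7))*(sqrt(77 + 111) - 106) - 419)*(146 + 367) = ((239 + (8 - 1*7))*(sqrt(77 + 111) - 106) - 419)*(146 + 367) = ((239 + (8 - 7))*(sqrt(188) - 106) - 419)*513 = ((239 + 1)*(2*sqrt(47) - 106) - 419)*513 = (240*(-106 + 2*sqrt(47)) - 419)*513 = ((-25440 + 480*sqrt(47)) - 419)*513 = (-25859 + 480*sqrt(47))*513 = -13265667 + 246240*sqrt(47)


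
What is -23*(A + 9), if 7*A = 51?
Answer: -2622/7 ≈ -374.57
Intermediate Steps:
A = 51/7 (A = (⅐)*51 = 51/7 ≈ 7.2857)
-23*(A + 9) = -23*(51/7 + 9) = -23*114/7 = -2622/7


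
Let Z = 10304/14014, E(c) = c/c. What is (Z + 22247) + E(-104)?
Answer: 22270984/1001 ≈ 22249.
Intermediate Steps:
E(c) = 1
Z = 736/1001 (Z = 10304*(1/14014) = 736/1001 ≈ 0.73526)
(Z + 22247) + E(-104) = (736/1001 + 22247) + 1 = 22269983/1001 + 1 = 22270984/1001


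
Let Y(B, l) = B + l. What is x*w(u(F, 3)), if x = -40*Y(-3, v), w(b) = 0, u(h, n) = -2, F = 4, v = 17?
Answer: 0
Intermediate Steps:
x = -560 (x = -40*(-3 + 17) = -40*14 = -560)
x*w(u(F, 3)) = -560*0 = 0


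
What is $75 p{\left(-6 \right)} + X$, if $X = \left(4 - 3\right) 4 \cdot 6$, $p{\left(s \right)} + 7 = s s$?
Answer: $2199$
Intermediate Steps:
$p{\left(s \right)} = -7 + s^{2}$ ($p{\left(s \right)} = -7 + s s = -7 + s^{2}$)
$X = 24$ ($X = \left(4 - 3\right) 4 \cdot 6 = 1 \cdot 4 \cdot 6 = 4 \cdot 6 = 24$)
$75 p{\left(-6 \right)} + X = 75 \left(-7 + \left(-6\right)^{2}\right) + 24 = 75 \left(-7 + 36\right) + 24 = 75 \cdot 29 + 24 = 2175 + 24 = 2199$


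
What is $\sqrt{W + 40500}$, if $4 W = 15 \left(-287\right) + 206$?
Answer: $\frac{\sqrt{157901}}{2} \approx 198.68$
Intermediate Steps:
$W = - \frac{4099}{4}$ ($W = \frac{15 \left(-287\right) + 206}{4} = \frac{-4305 + 206}{4} = \frac{1}{4} \left(-4099\right) = - \frac{4099}{4} \approx -1024.8$)
$\sqrt{W + 40500} = \sqrt{- \frac{4099}{4} + 40500} = \sqrt{\frac{157901}{4}} = \frac{\sqrt{157901}}{2}$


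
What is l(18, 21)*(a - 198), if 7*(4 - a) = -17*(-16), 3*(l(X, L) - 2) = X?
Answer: -13040/7 ≈ -1862.9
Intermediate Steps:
l(X, L) = 2 + X/3
a = -244/7 (a = 4 - (-17)*(-16)/7 = 4 - ⅐*272 = 4 - 272/7 = -244/7 ≈ -34.857)
l(18, 21)*(a - 198) = (2 + (⅓)*18)*(-244/7 - 198) = (2 + 6)*(-1630/7) = 8*(-1630/7) = -13040/7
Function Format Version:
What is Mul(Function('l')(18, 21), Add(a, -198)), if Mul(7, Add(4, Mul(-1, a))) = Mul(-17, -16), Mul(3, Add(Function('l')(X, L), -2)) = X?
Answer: Rational(-13040, 7) ≈ -1862.9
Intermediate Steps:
Function('l')(X, L) = Add(2, Mul(Rational(1, 3), X))
a = Rational(-244, 7) (a = Add(4, Mul(Rational(-1, 7), Mul(-17, -16))) = Add(4, Mul(Rational(-1, 7), 272)) = Add(4, Rational(-272, 7)) = Rational(-244, 7) ≈ -34.857)
Mul(Function('l')(18, 21), Add(a, -198)) = Mul(Add(2, Mul(Rational(1, 3), 18)), Add(Rational(-244, 7), -198)) = Mul(Add(2, 6), Rational(-1630, 7)) = Mul(8, Rational(-1630, 7)) = Rational(-13040, 7)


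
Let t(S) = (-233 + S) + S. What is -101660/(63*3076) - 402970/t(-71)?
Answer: 1300877131/1211175 ≈ 1074.1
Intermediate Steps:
t(S) = -233 + 2*S
-101660/(63*3076) - 402970/t(-71) = -101660/(63*3076) - 402970/(-233 + 2*(-71)) = -101660/193788 - 402970/(-233 - 142) = -101660*1/193788 - 402970/(-375) = -25415/48447 - 402970*(-1/375) = -25415/48447 + 80594/75 = 1300877131/1211175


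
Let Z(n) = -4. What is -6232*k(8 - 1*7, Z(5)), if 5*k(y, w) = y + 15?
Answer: -99712/5 ≈ -19942.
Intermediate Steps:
k(y, w) = 3 + y/5 (k(y, w) = (y + 15)/5 = (15 + y)/5 = 3 + y/5)
-6232*k(8 - 1*7, Z(5)) = -6232*(3 + (8 - 1*7)/5) = -6232*(3 + (8 - 7)/5) = -6232*(3 + (1/5)*1) = -6232*(3 + 1/5) = -6232*16/5 = -99712/5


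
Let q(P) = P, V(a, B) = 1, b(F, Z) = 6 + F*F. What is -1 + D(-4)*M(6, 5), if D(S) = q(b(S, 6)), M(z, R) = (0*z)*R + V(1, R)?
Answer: 21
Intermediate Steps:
b(F, Z) = 6 + F**2
M(z, R) = 1 (M(z, R) = (0*z)*R + 1 = 0*R + 1 = 0 + 1 = 1)
D(S) = 6 + S**2
-1 + D(-4)*M(6, 5) = -1 + (6 + (-4)**2)*1 = -1 + (6 + 16)*1 = -1 + 22*1 = -1 + 22 = 21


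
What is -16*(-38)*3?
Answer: 1824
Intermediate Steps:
-16*(-38)*3 = 608*3 = 1824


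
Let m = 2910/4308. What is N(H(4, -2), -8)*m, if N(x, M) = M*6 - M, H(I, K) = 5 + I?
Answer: -9700/359 ≈ -27.020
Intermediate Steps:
N(x, M) = 5*M (N(x, M) = 6*M - M = 5*M)
m = 485/718 (m = 2910*(1/4308) = 485/718 ≈ 0.67549)
N(H(4, -2), -8)*m = (5*(-8))*(485/718) = -40*485/718 = -9700/359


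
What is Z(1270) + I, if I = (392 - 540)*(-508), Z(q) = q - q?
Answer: 75184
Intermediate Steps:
Z(q) = 0
I = 75184 (I = -148*(-508) = 75184)
Z(1270) + I = 0 + 75184 = 75184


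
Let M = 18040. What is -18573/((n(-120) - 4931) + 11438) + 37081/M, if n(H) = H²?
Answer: 13339259/11429160 ≈ 1.1671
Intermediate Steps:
-18573/((n(-120) - 4931) + 11438) + 37081/M = -18573/(((-120)² - 4931) + 11438) + 37081/18040 = -18573/((14400 - 4931) + 11438) + 37081*(1/18040) = -18573/(9469 + 11438) + 3371/1640 = -18573/20907 + 3371/1640 = -18573*1/20907 + 3371/1640 = -6191/6969 + 3371/1640 = 13339259/11429160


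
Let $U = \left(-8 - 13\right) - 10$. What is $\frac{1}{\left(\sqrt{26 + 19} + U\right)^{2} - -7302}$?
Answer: $\frac{67}{555241} + \frac{3 \sqrt{5}}{1110482} \approx 0.00012671$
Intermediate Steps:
$U = -31$ ($U = -21 - 10 = -31$)
$\frac{1}{\left(\sqrt{26 + 19} + U\right)^{2} - -7302} = \frac{1}{\left(\sqrt{26 + 19} - 31\right)^{2} - -7302} = \frac{1}{\left(\sqrt{45} - 31\right)^{2} + 7302} = \frac{1}{\left(3 \sqrt{5} - 31\right)^{2} + 7302} = \frac{1}{\left(-31 + 3 \sqrt{5}\right)^{2} + 7302} = \frac{1}{7302 + \left(-31 + 3 \sqrt{5}\right)^{2}}$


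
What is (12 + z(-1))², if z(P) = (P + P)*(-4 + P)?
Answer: 484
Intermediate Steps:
z(P) = 2*P*(-4 + P) (z(P) = (2*P)*(-4 + P) = 2*P*(-4 + P))
(12 + z(-1))² = (12 + 2*(-1)*(-4 - 1))² = (12 + 2*(-1)*(-5))² = (12 + 10)² = 22² = 484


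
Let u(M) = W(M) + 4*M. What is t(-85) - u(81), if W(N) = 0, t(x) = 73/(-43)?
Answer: -14005/43 ≈ -325.70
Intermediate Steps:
t(x) = -73/43 (t(x) = 73*(-1/43) = -73/43)
u(M) = 4*M (u(M) = 0 + 4*M = 4*M)
t(-85) - u(81) = -73/43 - 4*81 = -73/43 - 1*324 = -73/43 - 324 = -14005/43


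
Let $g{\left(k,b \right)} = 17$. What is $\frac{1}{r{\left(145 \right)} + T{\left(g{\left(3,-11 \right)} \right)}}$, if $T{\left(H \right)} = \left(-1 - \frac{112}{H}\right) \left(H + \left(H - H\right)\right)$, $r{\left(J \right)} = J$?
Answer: $\frac{1}{16} \approx 0.0625$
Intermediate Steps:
$T{\left(H \right)} = H \left(-1 - \frac{112}{H}\right)$ ($T{\left(H \right)} = \left(-1 - \frac{112}{H}\right) \left(H + 0\right) = \left(-1 - \frac{112}{H}\right) H = H \left(-1 - \frac{112}{H}\right)$)
$\frac{1}{r{\left(145 \right)} + T{\left(g{\left(3,-11 \right)} \right)}} = \frac{1}{145 - 129} = \frac{1}{16}$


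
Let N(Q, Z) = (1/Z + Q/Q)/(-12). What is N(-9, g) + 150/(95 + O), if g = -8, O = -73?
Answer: 7123/1056 ≈ 6.7453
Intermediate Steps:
N(Q, Z) = -1/12 - 1/(12*Z) (N(Q, Z) = (1/Z + 1)*(-1/12) = (1 + 1/Z)*(-1/12) = -1/12 - 1/(12*Z))
N(-9, g) + 150/(95 + O) = (1/12)*(-1 - 1*(-8))/(-8) + 150/(95 - 73) = (1/12)*(-⅛)*(-1 + 8) + 150/22 = (1/12)*(-⅛)*7 + 150*(1/22) = -7/96 + 75/11 = 7123/1056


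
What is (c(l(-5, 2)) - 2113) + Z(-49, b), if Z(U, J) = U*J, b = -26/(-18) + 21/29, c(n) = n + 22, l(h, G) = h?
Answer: -574790/261 ≈ -2202.3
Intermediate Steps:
c(n) = 22 + n
b = 566/261 (b = -26*(-1/18) + 21*(1/29) = 13/9 + 21/29 = 566/261 ≈ 2.1686)
Z(U, J) = J*U
(c(l(-5, 2)) - 2113) + Z(-49, b) = ((22 - 5) - 2113) + (566/261)*(-49) = (17 - 2113) - 27734/261 = -2096 - 27734/261 = -574790/261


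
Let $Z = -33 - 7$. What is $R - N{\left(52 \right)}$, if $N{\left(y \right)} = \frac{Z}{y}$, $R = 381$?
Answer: $\frac{4963}{13} \approx 381.77$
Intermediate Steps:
$Z = -40$
$N{\left(y \right)} = - \frac{40}{y}$
$R - N{\left(52 \right)} = 381 - - \frac{40}{52} = 381 - \left(-40\right) \frac{1}{52} = 381 - - \frac{10}{13} = 381 + \frac{10}{13} = \frac{4963}{13}$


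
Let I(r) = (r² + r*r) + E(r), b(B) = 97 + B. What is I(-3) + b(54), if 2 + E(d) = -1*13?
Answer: 154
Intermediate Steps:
E(d) = -15 (E(d) = -2 - 1*13 = -2 - 13 = -15)
I(r) = -15 + 2*r² (I(r) = (r² + r*r) - 15 = (r² + r²) - 15 = 2*r² - 15 = -15 + 2*r²)
I(-3) + b(54) = (-15 + 2*(-3)²) + (97 + 54) = (-15 + 2*9) + 151 = (-15 + 18) + 151 = 3 + 151 = 154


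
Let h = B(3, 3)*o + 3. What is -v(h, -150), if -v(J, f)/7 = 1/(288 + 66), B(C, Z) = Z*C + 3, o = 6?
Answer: 7/354 ≈ 0.019774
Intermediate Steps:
B(C, Z) = 3 + C*Z (B(C, Z) = C*Z + 3 = 3 + C*Z)
h = 75 (h = (3 + 3*3)*6 + 3 = (3 + 9)*6 + 3 = 12*6 + 3 = 72 + 3 = 75)
v(J, f) = -7/354 (v(J, f) = -7/(288 + 66) = -7/354)
-v(h, -150) = -1*(-7/354) = 7/354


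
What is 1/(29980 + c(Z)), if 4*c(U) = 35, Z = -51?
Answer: 4/119955 ≈ 3.3346e-5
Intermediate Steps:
c(U) = 35/4 (c(U) = (¼)*35 = 35/4)
1/(29980 + c(Z)) = 1/(29980 + 35/4) = 1/(119955/4) = 4/119955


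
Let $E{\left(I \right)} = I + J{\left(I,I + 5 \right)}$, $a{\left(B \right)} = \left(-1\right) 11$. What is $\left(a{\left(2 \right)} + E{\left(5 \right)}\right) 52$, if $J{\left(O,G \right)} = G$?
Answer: $208$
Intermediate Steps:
$a{\left(B \right)} = -11$
$E{\left(I \right)} = 5 + 2 I$ ($E{\left(I \right)} = I + \left(I + 5\right) = I + \left(5 + I\right) = 5 + 2 I$)
$\left(a{\left(2 \right)} + E{\left(5 \right)}\right) 52 = \left(-11 + \left(5 + 2 \cdot 5\right)\right) 52 = \left(-11 + \left(5 + 10\right)\right) 52 = \left(-11 + 15\right) 52 = 4 \cdot 52 = 208$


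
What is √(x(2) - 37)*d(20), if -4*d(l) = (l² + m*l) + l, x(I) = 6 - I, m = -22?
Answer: 5*I*√33 ≈ 28.723*I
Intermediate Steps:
d(l) = -l²/4 + 21*l/4 (d(l) = -((l² - 22*l) + l)/4 = -(l² - 21*l)/4 = -l²/4 + 21*l/4)
√(x(2) - 37)*d(20) = √((6 - 1*2) - 37)*((¼)*20*(21 - 1*20)) = √((6 - 2) - 37)*((¼)*20*(21 - 20)) = √(4 - 37)*((¼)*20*1) = √(-33)*5 = (I*√33)*5 = 5*I*√33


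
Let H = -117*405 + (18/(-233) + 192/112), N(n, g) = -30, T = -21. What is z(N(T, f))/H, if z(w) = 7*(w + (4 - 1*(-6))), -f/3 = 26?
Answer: 45668/15456453 ≈ 0.0029546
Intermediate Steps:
f = -78 (f = -3*26 = -78)
z(w) = 70 + 7*w (z(w) = 7*(w + (4 + 6)) = 7*(w + 10) = 7*(10 + w) = 70 + 7*w)
H = -77282265/1631 (H = -47385 + (18*(-1/233) + 192*(1/112)) = -47385 + (-18/233 + 12/7) = -47385 + 2670/1631 = -77282265/1631 ≈ -47383.)
z(N(T, f))/H = (70 + 7*(-30))/(-77282265/1631) = (70 - 210)*(-1631/77282265) = -140*(-1631/77282265) = 45668/15456453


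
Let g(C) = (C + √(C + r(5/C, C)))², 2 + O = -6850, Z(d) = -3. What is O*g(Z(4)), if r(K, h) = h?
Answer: -20556 + 41112*I*√6 ≈ -20556.0 + 1.007e+5*I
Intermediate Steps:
O = -6852 (O = -2 - 6850 = -6852)
g(C) = (C + √2*√C)² (g(C) = (C + √(C + C))² = (C + √(2*C))² = (C + √2*√C)²)
O*g(Z(4)) = -6852*(-3 + √2*√(-3))² = -6852*(-3 + √2*(I*√3))² = -6852*(-3 + I*√6)²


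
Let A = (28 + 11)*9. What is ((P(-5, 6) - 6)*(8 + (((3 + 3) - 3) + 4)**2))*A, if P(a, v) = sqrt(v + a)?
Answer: -100035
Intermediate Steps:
A = 351 (A = 39*9 = 351)
P(a, v) = sqrt(a + v)
((P(-5, 6) - 6)*(8 + (((3 + 3) - 3) + 4)**2))*A = ((sqrt(-5 + 6) - 6)*(8 + (((3 + 3) - 3) + 4)**2))*351 = ((sqrt(1) - 6)*(8 + ((6 - 3) + 4)**2))*351 = ((1 - 6)*(8 + (3 + 4)**2))*351 = -5*(8 + 7**2)*351 = -5*(8 + 49)*351 = -5*57*351 = -285*351 = -100035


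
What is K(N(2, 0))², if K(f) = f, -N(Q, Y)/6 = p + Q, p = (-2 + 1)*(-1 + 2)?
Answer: 36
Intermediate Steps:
p = -1 (p = -1*1 = -1)
N(Q, Y) = 6 - 6*Q (N(Q, Y) = -6*(-1 + Q) = 6 - 6*Q)
K(N(2, 0))² = (6 - 6*2)² = (6 - 12)² = (-6)² = 36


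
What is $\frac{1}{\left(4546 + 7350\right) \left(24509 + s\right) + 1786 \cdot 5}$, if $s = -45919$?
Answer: $- \frac{1}{254684430} \approx -3.9264 \cdot 10^{-9}$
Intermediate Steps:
$\frac{1}{\left(4546 + 7350\right) \left(24509 + s\right) + 1786 \cdot 5} = \frac{1}{\left(4546 + 7350\right) \left(24509 - 45919\right) + 1786 \cdot 5} = \frac{1}{11896 \left(-21410\right) + 8930} = \frac{1}{-254693360 + 8930} = \frac{1}{-254684430} = - \frac{1}{254684430}$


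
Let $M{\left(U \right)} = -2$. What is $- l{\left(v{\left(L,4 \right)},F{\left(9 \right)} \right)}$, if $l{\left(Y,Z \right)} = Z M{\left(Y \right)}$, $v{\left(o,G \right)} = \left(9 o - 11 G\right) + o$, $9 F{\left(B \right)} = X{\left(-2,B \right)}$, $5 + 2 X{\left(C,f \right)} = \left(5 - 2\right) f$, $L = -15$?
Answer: $\frac{22}{9} \approx 2.4444$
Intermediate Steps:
$X{\left(C,f \right)} = - \frac{5}{2} + \frac{3 f}{2}$ ($X{\left(C,f \right)} = - \frac{5}{2} + \frac{\left(5 - 2\right) f}{2} = - \frac{5}{2} + \frac{3 f}{2}$)
$F{\left(B \right)} = - \frac{5}{18} + \frac{B}{6}$ ($F{\left(B \right)} = \frac{- \frac{5}{2} + \frac{3 B}{2}}{9} = - \frac{5}{18} + \frac{B}{6}$)
$v{\left(o,G \right)} = - 11 G + 10 o$ ($v{\left(o,G \right)} = \left(- 11 G + 9 o\right) + o = - 11 G + 10 o$)
$l{\left(Y,Z \right)} = - 2 Z$ ($l{\left(Y,Z \right)} = Z \left(-2\right) = - 2 Z$)
$- l{\left(v{\left(L,4 \right)},F{\left(9 \right)} \right)} = - \left(-2\right) \left(- \frac{5}{18} + \frac{1}{6} \cdot 9\right) = - \left(-2\right) \left(- \frac{5}{18} + \frac{3}{2}\right) = - \frac{\left(-2\right) 11}{9} = \left(-1\right) \left(- \frac{22}{9}\right) = \frac{22}{9}$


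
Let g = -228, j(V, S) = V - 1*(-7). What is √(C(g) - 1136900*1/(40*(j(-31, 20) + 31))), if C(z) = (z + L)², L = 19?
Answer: √7765646/14 ≈ 199.05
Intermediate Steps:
j(V, S) = 7 + V (j(V, S) = V + 7 = 7 + V)
C(z) = (19 + z)² (C(z) = (z + 19)² = (19 + z)²)
√(C(g) - 1136900*1/(40*(j(-31, 20) + 31))) = √((19 - 228)² - 1136900*1/(40*((7 - 31) + 31))) = √((-209)² - 1136900*1/(40*(-24 + 31))) = √(43681 - 1136900/(40*7)) = √(43681 - 1136900/280) = √(43681 - 1136900*1/280) = √(43681 - 56845/14) = √(554689/14) = √7765646/14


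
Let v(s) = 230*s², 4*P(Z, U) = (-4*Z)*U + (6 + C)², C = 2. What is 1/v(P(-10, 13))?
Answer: 1/4902680 ≈ 2.0397e-7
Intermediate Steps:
P(Z, U) = 16 - U*Z (P(Z, U) = ((-4*Z)*U + (6 + 2)²)/4 = (-4*U*Z + 8²)/4 = (-4*U*Z + 64)/4 = (64 - 4*U*Z)/4 = 16 - U*Z)
1/v(P(-10, 13)) = 1/(230*(16 - 1*13*(-10))²) = 1/(230*(16 + 130)²) = 1/(230*146²) = 1/(230*21316) = 1/4902680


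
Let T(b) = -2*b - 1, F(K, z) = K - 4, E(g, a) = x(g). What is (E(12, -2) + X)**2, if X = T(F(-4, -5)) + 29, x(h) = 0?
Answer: 1936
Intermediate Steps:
E(g, a) = 0
F(K, z) = -4 + K
T(b) = -1 - 2*b
X = 44 (X = (-1 - 2*(-4 - 4)) + 29 = (-1 - 2*(-8)) + 29 = (-1 + 16) + 29 = 15 + 29 = 44)
(E(12, -2) + X)**2 = (0 + 44)**2 = 44**2 = 1936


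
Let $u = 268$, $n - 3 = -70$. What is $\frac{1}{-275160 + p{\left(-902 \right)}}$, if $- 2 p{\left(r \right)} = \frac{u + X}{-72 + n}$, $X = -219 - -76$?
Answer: $- \frac{278}{76494355} \approx -3.6343 \cdot 10^{-6}$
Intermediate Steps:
$n = -67$ ($n = 3 - 70 = -67$)
$X = -143$ ($X = -219 + 76 = -143$)
$p{\left(r \right)} = \frac{125}{278}$ ($p{\left(r \right)} = - \frac{\left(268 - 143\right) \frac{1}{-72 - 67}}{2} = - \frac{125 \frac{1}{-139}}{2} = - \frac{125 \left(- \frac{1}{139}\right)}{2} = \left(- \frac{1}{2}\right) \left(- \frac{125}{139}\right) = \frac{125}{278}$)
$\frac{1}{-275160 + p{\left(-902 \right)}} = \frac{1}{-275160 + \frac{125}{278}} = \frac{1}{- \frac{76494355}{278}} = - \frac{278}{76494355}$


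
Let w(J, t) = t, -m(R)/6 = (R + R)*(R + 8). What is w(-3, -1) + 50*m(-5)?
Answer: 8999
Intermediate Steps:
m(R) = -12*R*(8 + R) (m(R) = -6*(R + R)*(R + 8) = -6*2*R*(8 + R) = -12*R*(8 + R))
w(-3, -1) + 50*m(-5) = -1 + 50*(-12*(-5)*(8 - 5)) = -1 + 50*(-12*(-5)*3) = -1 + 50*180 = -1 + 9000 = 8999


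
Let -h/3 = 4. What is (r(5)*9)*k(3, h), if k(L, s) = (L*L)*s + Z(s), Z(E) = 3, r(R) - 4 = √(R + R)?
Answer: -3780 - 945*√10 ≈ -6768.4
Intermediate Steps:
r(R) = 4 + √2*√R (r(R) = 4 + √(R + R) = 4 + √(2*R) = 4 + √2*√R)
h = -12 (h = -3*4 = -12)
k(L, s) = 3 + s*L² (k(L, s) = (L*L)*s + 3 = L²*s + 3 = s*L² + 3 = 3 + s*L²)
(r(5)*9)*k(3, h) = ((4 + √2*√5)*9)*(3 - 12*3²) = ((4 + √10)*9)*(3 - 12*9) = (36 + 9*√10)*(3 - 108) = (36 + 9*√10)*(-105) = -3780 - 945*√10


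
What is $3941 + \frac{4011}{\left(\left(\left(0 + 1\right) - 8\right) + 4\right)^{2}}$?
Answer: $\frac{13160}{3} \approx 4386.7$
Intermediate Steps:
$3941 + \frac{4011}{\left(\left(\left(0 + 1\right) - 8\right) + 4\right)^{2}} = 3941 + \frac{4011}{\left(\left(1 - 8\right) + 4\right)^{2}} = 3941 + \frac{4011}{\left(-7 + 4\right)^{2}} = 3941 + \frac{4011}{\left(-3\right)^{2}} = 3941 + \frac{4011}{9} = 3941 + 4011 \cdot \frac{1}{9} = 3941 + \frac{1337}{3} = \frac{13160}{3}$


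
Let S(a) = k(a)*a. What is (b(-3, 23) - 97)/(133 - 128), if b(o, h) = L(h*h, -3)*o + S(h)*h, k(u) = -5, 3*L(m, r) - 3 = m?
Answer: -3274/5 ≈ -654.80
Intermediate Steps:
L(m, r) = 1 + m/3
S(a) = -5*a
b(o, h) = -5*h**2 + o*(1 + h**2/3) (b(o, h) = (1 + (h*h)/3)*o + (-5*h)*h = (1 + h**2/3)*o - 5*h**2 = o*(1 + h**2/3) - 5*h**2 = -5*h**2 + o*(1 + h**2/3))
(b(-3, 23) - 97)/(133 - 128) = ((-5*23**2 + (1/3)*(-3)*(3 + 23**2)) - 97)/(133 - 128) = ((-5*529 + (1/3)*(-3)*(3 + 529)) - 97)/5 = ((-2645 + (1/3)*(-3)*532) - 97)*(1/5) = ((-2645 - 532) - 97)*(1/5) = (-3177 - 97)*(1/5) = -3274*1/5 = -3274/5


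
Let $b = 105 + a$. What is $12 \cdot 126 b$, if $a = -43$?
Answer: $93744$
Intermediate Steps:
$b = 62$ ($b = 105 - 43 = 62$)
$12 \cdot 126 b = 12 \cdot 126 \cdot 62 = 1512 \cdot 62 = 93744$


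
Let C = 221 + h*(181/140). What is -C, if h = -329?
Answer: 4087/20 ≈ 204.35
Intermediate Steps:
C = -4087/20 (C = 221 - 59549/140 = 221 - 329*181/140 = 221 - 8507/20 = -4087/20 ≈ -204.35)
-C = -1*(-4087/20) = 4087/20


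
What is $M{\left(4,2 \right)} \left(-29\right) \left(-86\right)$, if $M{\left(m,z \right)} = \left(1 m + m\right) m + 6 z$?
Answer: $109736$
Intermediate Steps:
$M{\left(m,z \right)} = 2 m^{2} + 6 z$ ($M{\left(m,z \right)} = \left(m + m\right) m + 6 z = 2 m m + 6 z = 2 m^{2} + 6 z$)
$M{\left(4,2 \right)} \left(-29\right) \left(-86\right) = \left(2 \cdot 4^{2} + 6 \cdot 2\right) \left(-29\right) \left(-86\right) = \left(2 \cdot 16 + 12\right) \left(-29\right) \left(-86\right) = \left(32 + 12\right) \left(-29\right) \left(-86\right) = 44 \left(-29\right) \left(-86\right) = \left(-1276\right) \left(-86\right) = 109736$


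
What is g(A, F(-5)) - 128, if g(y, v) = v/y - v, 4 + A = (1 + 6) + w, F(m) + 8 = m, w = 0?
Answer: -358/3 ≈ -119.33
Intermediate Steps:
F(m) = -8 + m
A = 3 (A = -4 + ((1 + 6) + 0) = -4 + (7 + 0) = -4 + 7 = 3)
g(y, v) = -v + v/y
g(A, F(-5)) - 128 = (-(-8 - 5) + (-8 - 5)/3) - 128 = (-1*(-13) - 13*1/3) - 128 = (13 - 13/3) - 128 = 26/3 - 128 = -358/3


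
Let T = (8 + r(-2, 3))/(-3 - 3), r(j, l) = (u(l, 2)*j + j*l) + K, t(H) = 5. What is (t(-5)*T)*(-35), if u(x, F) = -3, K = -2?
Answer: 175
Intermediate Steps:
r(j, l) = -2 - 3*j + j*l (r(j, l) = (-3*j + j*l) - 2 = -2 - 3*j + j*l)
T = -1 (T = (8 + (-2 - 3*(-2) - 2*3))/(-3 - 3) = (8 + (-2 + 6 - 6))/(-6) = (8 - 2)*(-⅙) = 6*(-⅙) = -1)
(t(-5)*T)*(-35) = (5*(-1))*(-35) = -5*(-35) = 175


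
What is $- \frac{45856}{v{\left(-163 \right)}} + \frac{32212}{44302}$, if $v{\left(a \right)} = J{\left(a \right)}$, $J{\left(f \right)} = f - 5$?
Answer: $\frac{127307758}{465171} \approx 273.68$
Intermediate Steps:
$J{\left(f \right)} = -5 + f$ ($J{\left(f \right)} = f - 5 = -5 + f$)
$v{\left(a \right)} = -5 + a$
$- \frac{45856}{v{\left(-163 \right)}} + \frac{32212}{44302} = - \frac{45856}{-5 - 163} + \frac{32212}{44302} = - \frac{45856}{-168} + 32212 \cdot \frac{1}{44302} = \left(-45856\right) \left(- \frac{1}{168}\right) + \frac{16106}{22151} = \frac{5732}{21} + \frac{16106}{22151} = \frac{127307758}{465171}$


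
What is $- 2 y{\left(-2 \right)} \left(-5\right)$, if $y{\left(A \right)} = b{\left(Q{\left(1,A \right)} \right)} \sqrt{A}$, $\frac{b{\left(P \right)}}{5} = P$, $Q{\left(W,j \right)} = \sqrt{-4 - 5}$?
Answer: $- 150 \sqrt{2} \approx -212.13$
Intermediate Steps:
$Q{\left(W,j \right)} = 3 i$ ($Q{\left(W,j \right)} = \sqrt{-9} = 3 i$)
$b{\left(P \right)} = 5 P$
$y{\left(A \right)} = 15 i \sqrt{A}$ ($y{\left(A \right)} = 5 \cdot 3 i \sqrt{A} = 15 i \sqrt{A}$)
$- 2 y{\left(-2 \right)} \left(-5\right) = - 2 \cdot 15 i \sqrt{-2} \left(-5\right) = - 2 \cdot 15 i i \sqrt{2} \left(-5\right) = - 2 \left(- 15 \sqrt{2}\right) \left(-5\right) = 30 \sqrt{2} \left(-5\right) = - 150 \sqrt{2}$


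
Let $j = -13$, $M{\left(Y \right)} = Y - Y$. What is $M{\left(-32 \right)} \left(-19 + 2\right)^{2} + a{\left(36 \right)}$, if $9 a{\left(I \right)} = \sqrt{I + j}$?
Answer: $\frac{\sqrt{23}}{9} \approx 0.53287$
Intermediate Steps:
$M{\left(Y \right)} = 0$
$a{\left(I \right)} = \frac{\sqrt{-13 + I}}{9}$ ($a{\left(I \right)} = \frac{\sqrt{I - 13}}{9} = \frac{\sqrt{-13 + I}}{9}$)
$M{\left(-32 \right)} \left(-19 + 2\right)^{2} + a{\left(36 \right)} = 0 \left(-19 + 2\right)^{2} + \frac{\sqrt{-13 + 36}}{9} = 0 \left(-17\right)^{2} + \frac{\sqrt{23}}{9} = 0 \cdot 289 + \frac{\sqrt{23}}{9} = 0 + \frac{\sqrt{23}}{9} = \frac{\sqrt{23}}{9}$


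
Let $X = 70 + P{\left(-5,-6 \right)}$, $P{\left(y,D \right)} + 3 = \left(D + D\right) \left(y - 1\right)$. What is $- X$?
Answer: $-139$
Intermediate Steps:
$P{\left(y,D \right)} = -3 + 2 D \left(-1 + y\right)$ ($P{\left(y,D \right)} = -3 + \left(D + D\right) \left(y - 1\right) = -3 + 2 D \left(-1 + y\right)$)
$X = 139$ ($X = 70 - \left(-9 - 60\right) = 70 + \left(-3 + 12 + 60\right) = 70 + 69 = 139$)
$- X = \left(-1\right) 139 = -139$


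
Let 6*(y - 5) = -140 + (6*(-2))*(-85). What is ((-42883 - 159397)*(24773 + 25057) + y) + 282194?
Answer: -30237990163/3 ≈ -1.0079e+10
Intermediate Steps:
y = 455/3 (y = 5 + (-140 + (6*(-2))*(-85))/6 = 5 + (-140 - 12*(-85))/6 = 5 + (-140 + 1020)/6 = 5 + (1/6)*880 = 5 + 440/3 = 455/3 ≈ 151.67)
((-42883 - 159397)*(24773 + 25057) + y) + 282194 = ((-42883 - 159397)*(24773 + 25057) + 455/3) + 282194 = (-202280*49830 + 455/3) + 282194 = (-10079612400 + 455/3) + 282194 = -30238836745/3 + 282194 = -30237990163/3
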